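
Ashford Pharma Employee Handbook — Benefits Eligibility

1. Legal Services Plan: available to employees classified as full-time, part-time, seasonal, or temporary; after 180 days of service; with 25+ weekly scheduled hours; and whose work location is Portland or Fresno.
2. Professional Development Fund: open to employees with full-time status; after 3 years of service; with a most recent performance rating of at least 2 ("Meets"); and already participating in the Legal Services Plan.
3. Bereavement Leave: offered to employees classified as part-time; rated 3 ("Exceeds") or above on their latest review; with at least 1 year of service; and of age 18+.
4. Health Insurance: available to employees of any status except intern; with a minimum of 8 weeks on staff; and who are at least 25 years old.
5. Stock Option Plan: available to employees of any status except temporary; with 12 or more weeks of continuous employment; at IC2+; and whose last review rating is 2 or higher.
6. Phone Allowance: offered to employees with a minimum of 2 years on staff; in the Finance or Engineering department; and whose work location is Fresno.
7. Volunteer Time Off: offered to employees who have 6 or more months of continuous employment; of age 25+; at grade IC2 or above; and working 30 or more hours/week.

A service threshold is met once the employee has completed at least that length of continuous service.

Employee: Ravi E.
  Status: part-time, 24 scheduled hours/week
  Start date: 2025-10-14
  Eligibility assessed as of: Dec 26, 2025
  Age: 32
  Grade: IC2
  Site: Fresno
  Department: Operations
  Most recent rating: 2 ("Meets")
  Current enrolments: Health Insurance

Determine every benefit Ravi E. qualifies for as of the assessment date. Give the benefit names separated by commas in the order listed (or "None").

Health Insurance

Service from 2025-10-14 to Dec 26, 2025: 73 days.
Legal Services Plan — status part-time ✓; service 73 days < 180 days ✗ → not eligible.
Professional Development Fund — status part-time ✗ (requires full-time) → not eligible.
Bereavement Leave — status part-time ✓; rating 2 < 3 ✗ → not eligible.
Health Insurance — status part-time ✓ (not excluded); service 73 days ≥ 8 weeks (≈56 days) ✓; age 32 ≥ 25 ✓ → eligible.
Stock Option Plan — status part-time ✓ (not excluded); service 73 days < 12 weeks (≈84 days) ✗ → not eligible.
Phone Allowance — service 73 days < 2 years (≈730 days) ✗ → not eligible.
Volunteer Time Off — service 73 days < 6 months (≈180 days) ✗ → not eligible.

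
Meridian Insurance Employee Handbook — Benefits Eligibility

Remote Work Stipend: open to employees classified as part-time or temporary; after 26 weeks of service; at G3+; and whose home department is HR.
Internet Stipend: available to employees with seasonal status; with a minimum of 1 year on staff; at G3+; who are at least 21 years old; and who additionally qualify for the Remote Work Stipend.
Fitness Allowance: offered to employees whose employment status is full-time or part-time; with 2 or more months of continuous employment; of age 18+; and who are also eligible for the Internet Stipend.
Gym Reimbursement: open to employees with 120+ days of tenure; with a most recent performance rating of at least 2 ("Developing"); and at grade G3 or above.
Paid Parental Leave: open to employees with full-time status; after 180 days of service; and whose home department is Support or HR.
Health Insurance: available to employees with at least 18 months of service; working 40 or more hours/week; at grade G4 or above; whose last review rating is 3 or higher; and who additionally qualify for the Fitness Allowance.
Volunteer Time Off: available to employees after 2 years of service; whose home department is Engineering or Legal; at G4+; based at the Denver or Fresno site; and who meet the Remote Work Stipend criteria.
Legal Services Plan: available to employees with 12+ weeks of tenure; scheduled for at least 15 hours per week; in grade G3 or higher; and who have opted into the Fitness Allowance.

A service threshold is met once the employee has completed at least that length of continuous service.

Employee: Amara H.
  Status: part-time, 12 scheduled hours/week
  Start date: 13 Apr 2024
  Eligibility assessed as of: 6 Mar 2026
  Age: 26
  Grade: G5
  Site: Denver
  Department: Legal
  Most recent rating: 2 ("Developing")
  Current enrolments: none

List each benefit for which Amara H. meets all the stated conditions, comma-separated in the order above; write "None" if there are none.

Service from 13 Apr 2024 to 6 Mar 2026: 692 days.
Remote Work Stipend — status part-time ✓; service 692 days ≥ 26 weeks (≈182 days) ✓; grade G5 ≥ G3 ✓; dept Legal ✗ → not eligible.
Internet Stipend — status part-time ✗ (requires seasonal) → not eligible.
Fitness Allowance — status part-time ✓; service 692 days ≥ 2 months (≈60 days) ✓; age 26 ≥ 18 ✓; not eligible for Internet Stipend ✗ → not eligible.
Gym Reimbursement — service 692 days ≥ 120 days ✓; rating 2 ≥ 2 ✓; grade G5 ≥ G3 ✓ → eligible.
Paid Parental Leave — status part-time ✗ (requires full-time) → not eligible.
Health Insurance — service 692 days ≥ 18 months (≈540 days) ✓; 12 hrs/wk < 40 ✗ → not eligible.
Volunteer Time Off — service 692 days < 2 years (≈730 days) ✗ → not eligible.
Legal Services Plan — service 692 days ≥ 12 weeks (≈84 days) ✓; 12 hrs/wk < 15 ✗ → not eligible.

Gym Reimbursement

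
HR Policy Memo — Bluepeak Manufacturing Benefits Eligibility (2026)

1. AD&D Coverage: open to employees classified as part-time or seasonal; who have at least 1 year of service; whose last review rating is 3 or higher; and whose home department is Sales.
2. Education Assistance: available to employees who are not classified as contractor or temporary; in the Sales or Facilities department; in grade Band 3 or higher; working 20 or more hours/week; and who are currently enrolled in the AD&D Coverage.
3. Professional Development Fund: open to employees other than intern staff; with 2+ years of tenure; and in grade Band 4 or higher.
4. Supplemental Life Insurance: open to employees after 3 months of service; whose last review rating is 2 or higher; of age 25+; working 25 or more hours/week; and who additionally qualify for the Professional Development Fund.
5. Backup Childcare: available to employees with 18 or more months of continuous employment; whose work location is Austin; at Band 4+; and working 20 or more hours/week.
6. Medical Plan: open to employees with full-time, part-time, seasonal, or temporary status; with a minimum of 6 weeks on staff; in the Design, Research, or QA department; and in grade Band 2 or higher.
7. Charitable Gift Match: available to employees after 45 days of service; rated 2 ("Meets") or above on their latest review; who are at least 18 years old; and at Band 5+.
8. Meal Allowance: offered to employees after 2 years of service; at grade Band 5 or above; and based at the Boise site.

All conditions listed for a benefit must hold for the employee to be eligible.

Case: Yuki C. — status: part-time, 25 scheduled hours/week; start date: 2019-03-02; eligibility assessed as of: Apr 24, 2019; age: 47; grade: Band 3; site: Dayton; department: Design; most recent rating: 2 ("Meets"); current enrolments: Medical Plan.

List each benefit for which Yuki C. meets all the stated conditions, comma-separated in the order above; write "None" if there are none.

Medical Plan

Service from 2019-03-02 to Apr 24, 2019: 53 days.
AD&D Coverage — status part-time ✓; service 53 days < 1 year (≈365 days) ✗ → not eligible.
Education Assistance — status part-time ✓ (not excluded); dept Design ✗ → not eligible.
Professional Development Fund — status part-time ✓ (not excluded); service 53 days < 2 years (≈730 days) ✗ → not eligible.
Supplemental Life Insurance — service 53 days < 3 months (≈90 days) ✗ → not eligible.
Backup Childcare — service 53 days < 18 months (≈540 days) ✗ → not eligible.
Medical Plan — status part-time ✓; service 53 days ≥ 6 weeks (≈42 days) ✓; dept Design ✓; grade Band 3 ≥ Band 2 ✓ → eligible.
Charitable Gift Match — service 53 days ≥ 45 days ✓; rating 2 ≥ 2 ✓; age 47 ≥ 18 ✓; grade Band 3 < Band 5 ✗ → not eligible.
Meal Allowance — service 53 days < 2 years (≈730 days) ✗ → not eligible.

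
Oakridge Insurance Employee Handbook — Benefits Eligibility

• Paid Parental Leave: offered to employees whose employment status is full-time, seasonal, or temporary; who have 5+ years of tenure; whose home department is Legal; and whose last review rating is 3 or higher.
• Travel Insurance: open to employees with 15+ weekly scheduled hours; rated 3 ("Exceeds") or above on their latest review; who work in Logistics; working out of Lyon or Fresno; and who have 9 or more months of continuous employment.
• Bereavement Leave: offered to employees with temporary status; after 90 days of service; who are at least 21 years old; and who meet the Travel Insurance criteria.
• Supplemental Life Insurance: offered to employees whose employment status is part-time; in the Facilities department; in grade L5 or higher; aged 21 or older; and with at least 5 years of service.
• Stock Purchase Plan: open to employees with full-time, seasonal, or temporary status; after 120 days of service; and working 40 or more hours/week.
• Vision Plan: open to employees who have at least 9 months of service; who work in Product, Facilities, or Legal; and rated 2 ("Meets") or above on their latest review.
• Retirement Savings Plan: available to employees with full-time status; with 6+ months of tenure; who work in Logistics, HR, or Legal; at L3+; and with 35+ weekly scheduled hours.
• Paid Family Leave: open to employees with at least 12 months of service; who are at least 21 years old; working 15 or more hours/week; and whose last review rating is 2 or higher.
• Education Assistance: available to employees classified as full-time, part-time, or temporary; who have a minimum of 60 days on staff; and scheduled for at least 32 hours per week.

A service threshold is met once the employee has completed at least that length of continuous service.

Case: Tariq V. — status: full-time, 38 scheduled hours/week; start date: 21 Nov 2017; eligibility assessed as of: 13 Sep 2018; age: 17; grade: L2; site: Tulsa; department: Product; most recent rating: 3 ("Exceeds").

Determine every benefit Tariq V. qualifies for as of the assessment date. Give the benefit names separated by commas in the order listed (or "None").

Service from 21 Nov 2017 to 13 Sep 2018: 296 days.
Paid Parental Leave — status full-time ✓; service 296 days < 5 years (≈1825 days) ✗ → not eligible.
Travel Insurance — 38 hrs/wk ≥ 15 ✓; rating 3 ≥ 3 ✓; dept Product ✗ → not eligible.
Bereavement Leave — status full-time ✗ (requires temporary) → not eligible.
Supplemental Life Insurance — status full-time ✗ (requires part-time) → not eligible.
Stock Purchase Plan — status full-time ✓; service 296 days ≥ 120 days ✓; 38 hrs/wk < 40 ✗ → not eligible.
Vision Plan — service 296 days ≥ 9 months (≈270 days) ✓; dept Product ✓; rating 3 ≥ 2 ✓ → eligible.
Retirement Savings Plan — status full-time ✓; service 296 days ≥ 6 months (≈180 days) ✓; dept Product ✗ → not eligible.
Paid Family Leave — service 296 days < 12 months (≈360 days) ✗ → not eligible.
Education Assistance — status full-time ✓; service 296 days ≥ 60 days ✓; 38 hrs/wk ≥ 32 ✓ → eligible.

Vision Plan, Education Assistance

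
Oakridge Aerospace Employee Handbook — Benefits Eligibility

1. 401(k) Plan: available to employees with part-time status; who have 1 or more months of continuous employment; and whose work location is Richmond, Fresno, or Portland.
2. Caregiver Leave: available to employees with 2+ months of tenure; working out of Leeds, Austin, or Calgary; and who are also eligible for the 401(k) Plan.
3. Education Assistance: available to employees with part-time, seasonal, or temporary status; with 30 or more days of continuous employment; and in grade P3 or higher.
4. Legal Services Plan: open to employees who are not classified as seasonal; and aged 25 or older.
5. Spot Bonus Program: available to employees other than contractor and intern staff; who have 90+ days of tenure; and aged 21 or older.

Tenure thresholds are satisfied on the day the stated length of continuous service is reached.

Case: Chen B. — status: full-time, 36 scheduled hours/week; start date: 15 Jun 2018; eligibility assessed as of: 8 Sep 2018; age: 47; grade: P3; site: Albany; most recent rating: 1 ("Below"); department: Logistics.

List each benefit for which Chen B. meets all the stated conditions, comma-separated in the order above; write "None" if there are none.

Service from 15 Jun 2018 to 8 Sep 2018: 85 days.
401(k) Plan — status full-time ✗ (requires part-time) → not eligible.
Caregiver Leave — service 85 days ≥ 2 months (≈60 days) ✓; site Albany ✗ (not Leeds, Austin, or Calgary) → not eligible.
Education Assistance — status full-time ✗ (requires part-time, seasonal, or temporary) → not eligible.
Legal Services Plan — status full-time ✓ (not excluded); age 47 ≥ 25 ✓ → eligible.
Spot Bonus Program — status full-time ✓ (not excluded); service 85 days < 90 days ✗ → not eligible.

Legal Services Plan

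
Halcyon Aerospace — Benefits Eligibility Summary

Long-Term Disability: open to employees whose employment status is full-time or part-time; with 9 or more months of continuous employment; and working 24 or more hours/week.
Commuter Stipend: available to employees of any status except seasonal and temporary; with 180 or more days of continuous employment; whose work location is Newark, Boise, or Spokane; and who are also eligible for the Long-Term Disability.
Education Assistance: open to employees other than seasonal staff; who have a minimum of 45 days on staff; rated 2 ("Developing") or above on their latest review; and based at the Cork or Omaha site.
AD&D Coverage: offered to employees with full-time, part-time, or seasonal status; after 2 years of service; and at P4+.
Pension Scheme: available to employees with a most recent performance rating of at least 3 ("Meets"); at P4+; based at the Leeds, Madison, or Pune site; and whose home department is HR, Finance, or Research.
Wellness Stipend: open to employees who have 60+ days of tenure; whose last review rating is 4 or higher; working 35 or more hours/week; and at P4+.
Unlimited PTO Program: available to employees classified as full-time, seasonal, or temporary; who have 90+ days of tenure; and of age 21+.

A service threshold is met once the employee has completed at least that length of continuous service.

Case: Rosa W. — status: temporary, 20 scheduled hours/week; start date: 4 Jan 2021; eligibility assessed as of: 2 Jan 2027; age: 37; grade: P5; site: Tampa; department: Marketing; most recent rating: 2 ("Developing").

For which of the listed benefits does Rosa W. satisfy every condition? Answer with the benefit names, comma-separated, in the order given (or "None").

Unlimited PTO Program

Service from 4 Jan 2021 to 2 Jan 2027: 2189 days.
Long-Term Disability — status temporary ✗ (requires full-time or part-time) → not eligible.
Commuter Stipend — status temporary ✗ (excluded) → not eligible.
Education Assistance — status temporary ✓ (not excluded); service 2189 days ≥ 45 days ✓; rating 2 ≥ 2 ✓; site Tampa ✗ (not Cork or Omaha) → not eligible.
AD&D Coverage — status temporary ✗ (requires full-time, part-time, or seasonal) → not eligible.
Pension Scheme — rating 2 < 3 ✗ → not eligible.
Wellness Stipend — service 2189 days ≥ 60 days ✓; rating 2 < 4 ✗ → not eligible.
Unlimited PTO Program — status temporary ✓; service 2189 days ≥ 90 days ✓; age 37 ≥ 21 ✓ → eligible.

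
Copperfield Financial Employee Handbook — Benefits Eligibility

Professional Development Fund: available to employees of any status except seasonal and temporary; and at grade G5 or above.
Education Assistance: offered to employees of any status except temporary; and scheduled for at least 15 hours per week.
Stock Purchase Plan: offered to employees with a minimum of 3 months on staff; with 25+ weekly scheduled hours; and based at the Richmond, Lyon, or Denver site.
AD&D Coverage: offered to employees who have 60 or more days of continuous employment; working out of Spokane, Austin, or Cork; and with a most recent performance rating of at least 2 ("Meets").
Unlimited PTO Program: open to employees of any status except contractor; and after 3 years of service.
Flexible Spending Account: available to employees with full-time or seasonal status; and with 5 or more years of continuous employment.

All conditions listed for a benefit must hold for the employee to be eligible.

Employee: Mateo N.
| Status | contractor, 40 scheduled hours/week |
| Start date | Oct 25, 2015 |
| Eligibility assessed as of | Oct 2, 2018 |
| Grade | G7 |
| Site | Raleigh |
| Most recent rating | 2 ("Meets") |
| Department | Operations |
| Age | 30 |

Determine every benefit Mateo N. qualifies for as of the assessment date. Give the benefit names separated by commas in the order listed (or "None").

Professional Development Fund, Education Assistance

Service from Oct 25, 2015 to Oct 2, 2018: 1073 days.
Professional Development Fund — status contractor ✓ (not excluded); grade G7 ≥ G5 ✓ → eligible.
Education Assistance — status contractor ✓ (not excluded); 40 hrs/wk ≥ 15 ✓ → eligible.
Stock Purchase Plan — service 1073 days ≥ 3 months (≈90 days) ✓; 40 hrs/wk ≥ 25 ✓; site Raleigh ✗ (not Richmond, Lyon, or Denver) → not eligible.
AD&D Coverage — service 1073 days ≥ 60 days ✓; site Raleigh ✗ (not Spokane, Austin, or Cork) → not eligible.
Unlimited PTO Program — status contractor ✗ (excluded) → not eligible.
Flexible Spending Account — status contractor ✗ (requires full-time or seasonal) → not eligible.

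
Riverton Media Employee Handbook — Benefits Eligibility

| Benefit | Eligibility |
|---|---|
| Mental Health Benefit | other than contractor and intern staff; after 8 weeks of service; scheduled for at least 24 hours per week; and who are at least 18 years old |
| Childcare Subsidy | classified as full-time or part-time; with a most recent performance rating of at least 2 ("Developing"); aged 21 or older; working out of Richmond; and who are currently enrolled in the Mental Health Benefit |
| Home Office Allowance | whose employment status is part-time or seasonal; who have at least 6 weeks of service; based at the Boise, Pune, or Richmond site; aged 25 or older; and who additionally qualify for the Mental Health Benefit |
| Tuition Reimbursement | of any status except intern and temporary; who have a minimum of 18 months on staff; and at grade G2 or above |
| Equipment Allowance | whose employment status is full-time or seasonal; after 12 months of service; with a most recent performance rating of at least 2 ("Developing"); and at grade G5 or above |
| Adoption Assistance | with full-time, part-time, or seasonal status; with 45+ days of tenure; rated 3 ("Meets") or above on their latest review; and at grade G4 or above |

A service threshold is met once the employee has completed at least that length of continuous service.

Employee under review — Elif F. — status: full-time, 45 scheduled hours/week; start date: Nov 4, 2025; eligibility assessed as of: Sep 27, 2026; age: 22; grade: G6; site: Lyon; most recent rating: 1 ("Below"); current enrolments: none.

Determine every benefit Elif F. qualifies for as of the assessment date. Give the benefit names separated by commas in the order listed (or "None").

Mental Health Benefit

Service from Nov 4, 2025 to Sep 27, 2026: 327 days.
Mental Health Benefit — status full-time ✓ (not excluded); service 327 days ≥ 8 weeks (≈56 days) ✓; 45 hrs/wk ≥ 24 ✓; age 22 ≥ 18 ✓ → eligible.
Childcare Subsidy — status full-time ✓; rating 1 < 2 ✗ → not eligible.
Home Office Allowance — status full-time ✗ (requires part-time or seasonal) → not eligible.
Tuition Reimbursement — status full-time ✓ (not excluded); service 327 days < 18 months (≈540 days) ✗ → not eligible.
Equipment Allowance — status full-time ✓; service 327 days < 12 months (≈360 days) ✗ → not eligible.
Adoption Assistance — status full-time ✓; service 327 days ≥ 45 days ✓; rating 1 < 3 ✗ → not eligible.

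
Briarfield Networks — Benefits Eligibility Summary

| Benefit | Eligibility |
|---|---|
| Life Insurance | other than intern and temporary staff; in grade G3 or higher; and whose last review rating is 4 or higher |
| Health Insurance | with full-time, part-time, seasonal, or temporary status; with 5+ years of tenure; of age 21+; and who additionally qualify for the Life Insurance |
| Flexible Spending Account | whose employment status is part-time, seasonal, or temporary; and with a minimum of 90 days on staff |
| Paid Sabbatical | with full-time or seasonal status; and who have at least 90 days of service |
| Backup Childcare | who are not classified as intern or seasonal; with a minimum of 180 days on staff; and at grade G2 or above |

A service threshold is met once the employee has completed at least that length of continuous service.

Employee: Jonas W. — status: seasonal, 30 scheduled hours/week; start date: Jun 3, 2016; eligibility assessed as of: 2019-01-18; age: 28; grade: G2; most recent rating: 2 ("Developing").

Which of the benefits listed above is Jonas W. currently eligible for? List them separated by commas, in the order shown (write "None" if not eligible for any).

Flexible Spending Account, Paid Sabbatical

Service from Jun 3, 2016 to 2019-01-18: 959 days.
Life Insurance — status seasonal ✓ (not excluded); grade G2 < G3 ✗ → not eligible.
Health Insurance — status seasonal ✓; service 959 days < 5 years (≈1825 days) ✗ → not eligible.
Flexible Spending Account — status seasonal ✓; service 959 days ≥ 90 days ✓ → eligible.
Paid Sabbatical — status seasonal ✓; service 959 days ≥ 90 days ✓ → eligible.
Backup Childcare — status seasonal ✗ (excluded) → not eligible.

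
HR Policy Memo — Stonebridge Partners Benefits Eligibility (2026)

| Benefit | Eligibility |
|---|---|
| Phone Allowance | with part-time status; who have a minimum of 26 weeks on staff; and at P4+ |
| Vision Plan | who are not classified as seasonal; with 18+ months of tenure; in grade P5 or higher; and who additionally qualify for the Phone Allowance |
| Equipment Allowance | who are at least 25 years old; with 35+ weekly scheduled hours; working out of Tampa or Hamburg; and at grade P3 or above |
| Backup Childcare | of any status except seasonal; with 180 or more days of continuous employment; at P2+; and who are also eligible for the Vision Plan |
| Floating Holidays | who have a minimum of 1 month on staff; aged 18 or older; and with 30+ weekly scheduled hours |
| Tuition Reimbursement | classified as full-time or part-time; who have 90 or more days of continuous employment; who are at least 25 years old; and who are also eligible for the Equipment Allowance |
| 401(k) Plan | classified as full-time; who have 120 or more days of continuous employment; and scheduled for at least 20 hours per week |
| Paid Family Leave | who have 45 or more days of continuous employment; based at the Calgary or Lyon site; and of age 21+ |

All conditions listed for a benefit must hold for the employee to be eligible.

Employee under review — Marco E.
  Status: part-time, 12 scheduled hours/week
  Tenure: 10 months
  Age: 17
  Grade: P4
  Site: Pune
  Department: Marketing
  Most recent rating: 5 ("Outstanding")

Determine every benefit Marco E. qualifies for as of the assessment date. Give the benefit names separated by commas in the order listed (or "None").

Phone Allowance — status part-time ✓; service 10 months ≥ 26 weeks (≈182 days) ✓; grade P4 ≥ P4 ✓ → eligible.
Vision Plan — status part-time ✓ (not excluded); service 10 months < 18 months ✗ → not eligible.
Equipment Allowance — age 17 < 25 ✗ → not eligible.
Backup Childcare — status part-time ✓ (not excluded); service 10 months ≥ 180 days ✓; grade P4 ≥ P2 ✓; not eligible for Vision Plan ✗ → not eligible.
Floating Holidays — service 10 months ≥ 1 month ✓; age 17 < 18 ✗ → not eligible.
Tuition Reimbursement — status part-time ✓; service 10 months ≥ 90 days ✓; age 17 < 25 ✗ → not eligible.
401(k) Plan — status part-time ✗ (requires full-time) → not eligible.
Paid Family Leave — service 10 months ≥ 45 days ✓; site Pune ✗ (not Calgary or Lyon) → not eligible.

Phone Allowance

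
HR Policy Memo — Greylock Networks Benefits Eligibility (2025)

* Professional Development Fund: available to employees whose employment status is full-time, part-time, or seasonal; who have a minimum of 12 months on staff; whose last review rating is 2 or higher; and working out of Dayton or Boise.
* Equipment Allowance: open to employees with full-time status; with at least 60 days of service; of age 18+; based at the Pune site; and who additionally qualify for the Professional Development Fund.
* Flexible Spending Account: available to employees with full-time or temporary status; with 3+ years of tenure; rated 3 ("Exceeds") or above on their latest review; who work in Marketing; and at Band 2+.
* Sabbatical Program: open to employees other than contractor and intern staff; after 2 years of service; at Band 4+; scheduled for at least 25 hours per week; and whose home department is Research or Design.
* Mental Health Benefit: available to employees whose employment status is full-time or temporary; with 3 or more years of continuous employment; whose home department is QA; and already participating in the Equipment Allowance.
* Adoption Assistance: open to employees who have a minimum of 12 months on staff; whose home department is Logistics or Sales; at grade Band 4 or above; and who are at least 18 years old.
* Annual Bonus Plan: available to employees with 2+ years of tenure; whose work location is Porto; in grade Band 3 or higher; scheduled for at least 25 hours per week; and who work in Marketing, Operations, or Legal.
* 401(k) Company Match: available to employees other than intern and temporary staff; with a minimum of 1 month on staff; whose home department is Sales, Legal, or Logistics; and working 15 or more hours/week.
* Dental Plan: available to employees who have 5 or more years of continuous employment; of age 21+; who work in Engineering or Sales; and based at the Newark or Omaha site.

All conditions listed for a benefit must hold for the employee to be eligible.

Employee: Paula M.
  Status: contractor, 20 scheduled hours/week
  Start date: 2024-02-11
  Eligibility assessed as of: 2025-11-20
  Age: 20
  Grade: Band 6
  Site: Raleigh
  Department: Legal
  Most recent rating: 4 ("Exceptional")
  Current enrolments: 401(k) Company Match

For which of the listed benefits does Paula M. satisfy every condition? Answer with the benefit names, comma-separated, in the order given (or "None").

401(k) Company Match

Service from 2024-02-11 to 2025-11-20: 648 days.
Professional Development Fund — status contractor ✗ (requires full-time, part-time, or seasonal) → not eligible.
Equipment Allowance — status contractor ✗ (requires full-time) → not eligible.
Flexible Spending Account — status contractor ✗ (requires full-time or temporary) → not eligible.
Sabbatical Program — status contractor ✗ (excluded) → not eligible.
Mental Health Benefit — status contractor ✗ (requires full-time or temporary) → not eligible.
Adoption Assistance — service 648 days ≥ 12 months (≈360 days) ✓; dept Legal ✗ → not eligible.
Annual Bonus Plan — service 648 days < 2 years (≈730 days) ✗ → not eligible.
401(k) Company Match — status contractor ✓ (not excluded); service 648 days ≥ 1 month (≈30 days) ✓; dept Legal ✓; 20 hrs/wk ≥ 15 ✓ → eligible.
Dental Plan — service 648 days < 5 years (≈1825 days) ✗ → not eligible.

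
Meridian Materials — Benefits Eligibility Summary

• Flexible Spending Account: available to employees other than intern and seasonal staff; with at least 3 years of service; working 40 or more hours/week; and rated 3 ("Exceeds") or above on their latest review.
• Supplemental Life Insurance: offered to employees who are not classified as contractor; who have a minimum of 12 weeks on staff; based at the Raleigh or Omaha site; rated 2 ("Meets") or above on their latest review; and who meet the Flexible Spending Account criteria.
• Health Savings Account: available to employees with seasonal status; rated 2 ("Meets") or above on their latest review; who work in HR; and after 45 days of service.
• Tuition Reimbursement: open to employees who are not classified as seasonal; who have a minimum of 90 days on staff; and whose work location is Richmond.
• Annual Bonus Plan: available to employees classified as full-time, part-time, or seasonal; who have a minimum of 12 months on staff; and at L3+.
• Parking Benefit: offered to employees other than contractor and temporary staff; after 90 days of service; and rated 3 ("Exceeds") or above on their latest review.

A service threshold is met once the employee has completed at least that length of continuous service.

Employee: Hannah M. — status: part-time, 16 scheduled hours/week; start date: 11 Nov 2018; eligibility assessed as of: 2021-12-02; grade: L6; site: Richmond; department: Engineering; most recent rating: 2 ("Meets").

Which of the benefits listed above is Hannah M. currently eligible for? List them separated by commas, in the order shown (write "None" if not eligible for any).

Service from 11 Nov 2018 to 2021-12-02: 1117 days.
Flexible Spending Account — status part-time ✓ (not excluded); service 1117 days ≥ 3 years (≈1095 days) ✓; 16 hrs/wk < 40 ✗ → not eligible.
Supplemental Life Insurance — status part-time ✓ (not excluded); service 1117 days ≥ 12 weeks (≈84 days) ✓; site Richmond ✗ (not Raleigh or Omaha) → not eligible.
Health Savings Account — status part-time ✗ (requires seasonal) → not eligible.
Tuition Reimbursement — status part-time ✓ (not excluded); service 1117 days ≥ 90 days ✓; site Richmond ✓ → eligible.
Annual Bonus Plan — status part-time ✓; service 1117 days ≥ 12 months (≈360 days) ✓; grade L6 ≥ L3 ✓ → eligible.
Parking Benefit — status part-time ✓ (not excluded); service 1117 days ≥ 90 days ✓; rating 2 < 3 ✗ → not eligible.

Tuition Reimbursement, Annual Bonus Plan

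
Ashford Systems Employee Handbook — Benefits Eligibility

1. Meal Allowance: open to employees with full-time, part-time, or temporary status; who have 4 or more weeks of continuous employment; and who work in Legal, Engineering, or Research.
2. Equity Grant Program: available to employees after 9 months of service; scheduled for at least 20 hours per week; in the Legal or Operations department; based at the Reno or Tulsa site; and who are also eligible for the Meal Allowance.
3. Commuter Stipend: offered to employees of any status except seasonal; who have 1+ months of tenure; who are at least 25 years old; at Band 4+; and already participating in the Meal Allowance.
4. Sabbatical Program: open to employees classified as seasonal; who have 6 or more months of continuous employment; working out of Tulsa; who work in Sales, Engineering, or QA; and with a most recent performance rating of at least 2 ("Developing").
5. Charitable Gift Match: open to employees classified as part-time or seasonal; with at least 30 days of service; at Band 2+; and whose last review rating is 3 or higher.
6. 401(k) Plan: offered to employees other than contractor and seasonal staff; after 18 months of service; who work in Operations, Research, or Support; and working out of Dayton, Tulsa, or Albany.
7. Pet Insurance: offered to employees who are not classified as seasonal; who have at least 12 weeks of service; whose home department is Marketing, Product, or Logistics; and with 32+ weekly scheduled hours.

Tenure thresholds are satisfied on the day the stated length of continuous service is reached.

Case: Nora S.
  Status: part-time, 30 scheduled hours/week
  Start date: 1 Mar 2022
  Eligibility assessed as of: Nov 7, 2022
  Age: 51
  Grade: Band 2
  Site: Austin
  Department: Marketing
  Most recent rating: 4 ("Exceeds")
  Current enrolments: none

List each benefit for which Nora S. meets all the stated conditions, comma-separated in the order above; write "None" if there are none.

Charitable Gift Match

Service from 1 Mar 2022 to Nov 7, 2022: 251 days.
Meal Allowance — status part-time ✓; service 251 days ≥ 4 weeks (≈28 days) ✓; dept Marketing ✗ → not eligible.
Equity Grant Program — service 251 days < 9 months (≈270 days) ✗ → not eligible.
Commuter Stipend — status part-time ✓ (not excluded); service 251 days ≥ 1 month (≈30 days) ✓; age 51 ≥ 25 ✓; grade Band 2 < Band 4 ✗ → not eligible.
Sabbatical Program — status part-time ✗ (requires seasonal) → not eligible.
Charitable Gift Match — status part-time ✓; service 251 days ≥ 30 days ✓; grade Band 2 ≥ Band 2 ✓; rating 4 ≥ 3 ✓ → eligible.
401(k) Plan — status part-time ✓ (not excluded); service 251 days < 18 months (≈540 days) ✗ → not eligible.
Pet Insurance — status part-time ✓ (not excluded); service 251 days ≥ 12 weeks (≈84 days) ✓; dept Marketing ✓; 30 hrs/wk < 32 ✗ → not eligible.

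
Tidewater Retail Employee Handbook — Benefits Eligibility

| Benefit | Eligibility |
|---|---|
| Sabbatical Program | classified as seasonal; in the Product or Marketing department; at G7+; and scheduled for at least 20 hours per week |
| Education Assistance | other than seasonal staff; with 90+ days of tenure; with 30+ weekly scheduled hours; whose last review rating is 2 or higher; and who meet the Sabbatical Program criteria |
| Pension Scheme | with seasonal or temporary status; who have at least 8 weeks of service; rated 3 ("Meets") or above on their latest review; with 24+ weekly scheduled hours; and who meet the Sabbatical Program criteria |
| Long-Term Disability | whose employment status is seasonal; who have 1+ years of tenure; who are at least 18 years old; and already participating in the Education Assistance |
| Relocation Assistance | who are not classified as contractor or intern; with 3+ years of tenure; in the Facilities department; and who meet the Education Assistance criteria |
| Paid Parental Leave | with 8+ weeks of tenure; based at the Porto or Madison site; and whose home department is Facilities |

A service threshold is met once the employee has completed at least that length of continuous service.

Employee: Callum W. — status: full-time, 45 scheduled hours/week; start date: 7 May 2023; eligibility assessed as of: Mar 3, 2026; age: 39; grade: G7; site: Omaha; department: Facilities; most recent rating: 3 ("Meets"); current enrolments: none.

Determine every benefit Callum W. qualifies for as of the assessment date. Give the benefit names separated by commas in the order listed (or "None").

Service from 7 May 2023 to Mar 3, 2026: 1031 days.
Sabbatical Program — status full-time ✗ (requires seasonal) → not eligible.
Education Assistance — status full-time ✓ (not excluded); service 1031 days ≥ 90 days ✓; 45 hrs/wk ≥ 30 ✓; rating 3 ≥ 2 ✓; not eligible for Sabbatical Program ✗ → not eligible.
Pension Scheme — status full-time ✗ (requires seasonal or temporary) → not eligible.
Long-Term Disability — status full-time ✗ (requires seasonal) → not eligible.
Relocation Assistance — status full-time ✓ (not excluded); service 1031 days < 3 years (≈1095 days) ✗ → not eligible.
Paid Parental Leave — service 1031 days ≥ 8 weeks (≈56 days) ✓; site Omaha ✗ (not Porto or Madison) → not eligible.

None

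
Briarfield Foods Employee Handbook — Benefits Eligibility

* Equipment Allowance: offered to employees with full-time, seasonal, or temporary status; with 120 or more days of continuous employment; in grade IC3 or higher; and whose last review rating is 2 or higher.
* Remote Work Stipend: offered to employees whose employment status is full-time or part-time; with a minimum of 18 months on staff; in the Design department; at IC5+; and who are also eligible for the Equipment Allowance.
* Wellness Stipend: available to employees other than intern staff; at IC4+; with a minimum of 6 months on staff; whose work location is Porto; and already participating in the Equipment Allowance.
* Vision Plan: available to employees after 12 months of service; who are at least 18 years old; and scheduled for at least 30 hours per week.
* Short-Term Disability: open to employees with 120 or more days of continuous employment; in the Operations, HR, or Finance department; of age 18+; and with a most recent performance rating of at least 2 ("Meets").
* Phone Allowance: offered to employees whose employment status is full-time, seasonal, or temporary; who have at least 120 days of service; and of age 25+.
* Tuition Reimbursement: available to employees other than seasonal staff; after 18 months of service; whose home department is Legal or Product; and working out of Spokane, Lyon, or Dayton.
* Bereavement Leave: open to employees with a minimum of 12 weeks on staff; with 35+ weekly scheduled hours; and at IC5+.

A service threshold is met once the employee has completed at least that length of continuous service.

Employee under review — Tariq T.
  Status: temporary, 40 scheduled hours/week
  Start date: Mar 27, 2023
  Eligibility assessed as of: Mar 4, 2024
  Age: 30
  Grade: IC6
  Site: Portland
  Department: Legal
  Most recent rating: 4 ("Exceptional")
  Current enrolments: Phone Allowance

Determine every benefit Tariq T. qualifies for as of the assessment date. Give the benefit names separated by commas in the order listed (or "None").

Equipment Allowance, Phone Allowance, Bereavement Leave

Service from Mar 27, 2023 to Mar 4, 2024: 343 days.
Equipment Allowance — status temporary ✓; service 343 days ≥ 120 days ✓; grade IC6 ≥ IC3 ✓; rating 4 ≥ 2 ✓ → eligible.
Remote Work Stipend — status temporary ✗ (requires full-time or part-time) → not eligible.
Wellness Stipend — status temporary ✓ (not excluded); grade IC6 ≥ IC4 ✓; service 343 days ≥ 6 months (≈180 days) ✓; site Portland ✗ (not Porto) → not eligible.
Vision Plan — service 343 days < 12 months (≈360 days) ✗ → not eligible.
Short-Term Disability — service 343 days ≥ 120 days ✓; dept Legal ✗ → not eligible.
Phone Allowance — status temporary ✓; service 343 days ≥ 120 days ✓; age 30 ≥ 25 ✓ → eligible.
Tuition Reimbursement — status temporary ✓ (not excluded); service 343 days < 18 months (≈540 days) ✗ → not eligible.
Bereavement Leave — service 343 days ≥ 12 weeks (≈84 days) ✓; 40 hrs/wk ≥ 35 ✓; grade IC6 ≥ IC5 ✓ → eligible.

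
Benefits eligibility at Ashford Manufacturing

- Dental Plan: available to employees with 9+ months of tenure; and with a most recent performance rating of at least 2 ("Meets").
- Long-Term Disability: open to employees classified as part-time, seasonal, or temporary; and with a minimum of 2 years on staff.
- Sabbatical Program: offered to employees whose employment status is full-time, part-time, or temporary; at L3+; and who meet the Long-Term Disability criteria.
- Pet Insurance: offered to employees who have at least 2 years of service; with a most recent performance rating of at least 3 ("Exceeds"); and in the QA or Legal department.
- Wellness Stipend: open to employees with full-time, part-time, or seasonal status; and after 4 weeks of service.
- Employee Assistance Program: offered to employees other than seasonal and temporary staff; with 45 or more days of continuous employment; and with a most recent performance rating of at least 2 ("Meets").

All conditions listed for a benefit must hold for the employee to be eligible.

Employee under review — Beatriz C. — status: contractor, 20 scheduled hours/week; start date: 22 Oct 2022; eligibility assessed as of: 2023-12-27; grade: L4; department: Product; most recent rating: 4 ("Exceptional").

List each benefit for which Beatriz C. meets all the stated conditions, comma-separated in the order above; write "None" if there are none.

Dental Plan, Employee Assistance Program

Service from 22 Oct 2022 to 2023-12-27: 431 days.
Dental Plan — service 431 days ≥ 9 months (≈270 days) ✓; rating 4 ≥ 2 ✓ → eligible.
Long-Term Disability — status contractor ✗ (requires part-time, seasonal, or temporary) → not eligible.
Sabbatical Program — status contractor ✗ (requires full-time, part-time, or temporary) → not eligible.
Pet Insurance — service 431 days < 2 years (≈730 days) ✗ → not eligible.
Wellness Stipend — status contractor ✗ (requires full-time, part-time, or seasonal) → not eligible.
Employee Assistance Program — status contractor ✓ (not excluded); service 431 days ≥ 45 days ✓; rating 4 ≥ 2 ✓ → eligible.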